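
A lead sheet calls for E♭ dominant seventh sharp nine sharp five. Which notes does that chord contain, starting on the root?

Eb, G, B, Db, F#

E♭ dominant seventh sharp nine sharp five: dominant seventh sharp nine sharp five on Eb.
Eb — root
G — major 3rd
B — augmented 5th
Db — minor 7th
F# — augmented 9th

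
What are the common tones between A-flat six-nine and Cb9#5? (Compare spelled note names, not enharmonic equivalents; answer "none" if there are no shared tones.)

Eb

A-flat six-nine: Ab C Eb F Bb
Cb9#5: Cb Eb G Bbb Db
Common to both → Eb.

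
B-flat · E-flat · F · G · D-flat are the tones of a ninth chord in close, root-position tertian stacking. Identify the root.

E-flat

Stacking in thirds gives E-flat – G – B-flat – D-flat – F, so E-flat is the root — E-flat dominant ninth.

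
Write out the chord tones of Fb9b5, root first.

Fb, Ab, Cbb, Ebb, Gb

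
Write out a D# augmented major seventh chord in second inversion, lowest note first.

D# augmented major seventh = D#–F##–A##–C##; second inversion → fifth (A##) lowest.

A## – C## – D# – F##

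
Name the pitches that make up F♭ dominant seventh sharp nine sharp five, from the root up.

F-flat – A-flat – C – E-double-flat – G

F♭ dominant seventh sharp nine sharp five is a dominant seventh sharp nine sharp five built on F-flat.
root → F-flat
3rd (major 3rd) → A-flat
5th (augmented 5th) → C
7th (minor 7th) → E-double-flat
9th (augmented 9th) → G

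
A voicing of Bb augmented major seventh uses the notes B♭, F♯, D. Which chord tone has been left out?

A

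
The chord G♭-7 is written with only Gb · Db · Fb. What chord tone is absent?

G♭-7 = Gb, Bbb, Db, Fb. The voicing lacks the 3rd (minor 3rd), Bbb.

Bbb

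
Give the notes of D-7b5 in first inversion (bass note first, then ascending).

F A♭ C D

In root position, D-7b5 is D–F–A♭–C.
First inversion puts the third (F) in the bass.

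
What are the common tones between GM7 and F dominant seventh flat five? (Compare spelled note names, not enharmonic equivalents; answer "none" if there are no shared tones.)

none

GM7 = G, B, D, F♯.
F dominant seventh flat five = F, A, C♭, E♭.
Shared: none.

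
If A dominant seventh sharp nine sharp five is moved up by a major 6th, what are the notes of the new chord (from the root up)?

F-sharp, A-sharp, C-double-sharp, E, G-double-sharp

Transposed root: A → F-sharp (major 6th up). So we spell F-sharp dominant seventh sharp nine sharp five:
Root: F-sharp
Major 3rd (3rd): A-sharp
Augmented 5th (5th): C-double-sharp
Minor 7th (7th): E
Augmented 9th (9th): G-double-sharp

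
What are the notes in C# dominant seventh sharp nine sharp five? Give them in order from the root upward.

C# dominant seventh sharp nine sharp five is a dominant seventh sharp nine sharp five built on C#.
root → C#
3rd (major 3rd) → E#
5th (augmented 5th) → G##
7th (minor 7th) → B
9th (augmented 9th) → D##

C# – E# – G## – B – D##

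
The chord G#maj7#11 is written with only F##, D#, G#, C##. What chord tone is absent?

B#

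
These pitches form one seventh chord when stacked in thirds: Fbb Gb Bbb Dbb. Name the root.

Gb

Arranged so that each adjacent pair is a third by letter name: Gb – Bbb – Dbb – Fbb.
The bottom of that stack, Gb, is the root (this is Gb diminished seventh).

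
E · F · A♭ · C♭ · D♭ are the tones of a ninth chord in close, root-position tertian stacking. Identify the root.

D♭

Stacking in thirds gives D♭ – F – A♭ – C♭ – E, so D♭ is the root — D♭ dominant seventh sharp nine.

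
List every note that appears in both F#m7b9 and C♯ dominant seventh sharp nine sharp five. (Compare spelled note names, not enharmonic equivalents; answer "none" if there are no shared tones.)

C#

F#m7b9: F# A C# E G
C♯ dominant seventh sharp nine sharp five: C# E# G## B D##
Common to both → C#.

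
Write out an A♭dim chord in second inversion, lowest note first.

Ebb – Ab – Cb

A♭dim = Ab–Cb–Ebb; second inversion → fifth (Ebb) lowest.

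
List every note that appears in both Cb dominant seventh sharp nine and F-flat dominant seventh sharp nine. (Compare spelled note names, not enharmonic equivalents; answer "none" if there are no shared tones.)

Cb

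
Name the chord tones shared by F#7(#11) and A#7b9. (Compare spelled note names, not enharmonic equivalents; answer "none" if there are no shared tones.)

F#7(#11) = F#, A#, C#, E, B#.
A#7b9 = A#, C##, E#, G#, B.
Shared: A#.

A#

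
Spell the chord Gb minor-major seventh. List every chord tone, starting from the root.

Gb, Bbb, Db, F

Gb minor-major seventh is a minor-major seventh built on Gb.
- root: Gb
- minor 3rd: Bbb
- perfect 5th: Db
- major 7th: F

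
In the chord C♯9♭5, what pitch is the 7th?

B

Root of C♯9♭5 = C#. The 7th is a minor 7th: C# up a minor 7th → B.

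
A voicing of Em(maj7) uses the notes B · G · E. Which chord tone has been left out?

The full Em(maj7) chord is E, G, B, D#.
Comparing with the voicing, the major 7th (7th) — D# — is absent.

D#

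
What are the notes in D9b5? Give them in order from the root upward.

D9b5 is a dominant ninth flat five built on D.
Root: D
Major 3rd (3rd): F♯
Diminished 5th (5th): A♭
Minor 7th (7th): C
Major 9th (9th): E

D, F♯, A♭, C, E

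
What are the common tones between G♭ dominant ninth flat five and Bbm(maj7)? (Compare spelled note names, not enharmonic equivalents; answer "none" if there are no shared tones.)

G♭ dominant ninth flat five: Gb Bb Dbb Fb Ab
Bbm(maj7): Bb Db F A
Common to both → Bb.

Bb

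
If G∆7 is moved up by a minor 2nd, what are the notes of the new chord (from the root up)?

A♭ – C – E♭ – G

A minor 2nd up from G is A♭, so the new chord is A♭ major seventh.
root → A♭
3rd (major 3rd) → C
5th (perfect 5th) → E♭
7th (major 7th) → G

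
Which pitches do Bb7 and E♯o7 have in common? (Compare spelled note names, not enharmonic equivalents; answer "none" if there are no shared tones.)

D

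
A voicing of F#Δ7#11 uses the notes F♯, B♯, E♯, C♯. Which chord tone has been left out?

A♯

F#Δ7#11 = F♯, A♯, C♯, E♯, B♯. The voicing lacks the 3rd (major 3rd), A♯.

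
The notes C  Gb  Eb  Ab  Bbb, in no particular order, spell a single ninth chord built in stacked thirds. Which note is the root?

Arranged so that each adjacent pair is a third by letter name: Ab – C – Eb – Gb – Bbb.
The bottom of that stack, Ab, is the root (this is Ab dominant seventh flat nine).

Ab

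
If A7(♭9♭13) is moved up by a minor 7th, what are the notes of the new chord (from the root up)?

A up a minor 7th → G. New chord: G dominant seventh flat nine flat thirteen.
- root: G
- major 3rd: B
- perfect 5th: D
- minor 7th: F
- minor 9th: Ab
- minor 13th: Eb

G B D F Ab Eb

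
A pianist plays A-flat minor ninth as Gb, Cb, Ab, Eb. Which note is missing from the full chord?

The full A-flat minor ninth chord is Ab, Cb, Eb, Gb, Bb.
Comparing with the voicing, the major 9th (9th) — Bb — is absent.

Bb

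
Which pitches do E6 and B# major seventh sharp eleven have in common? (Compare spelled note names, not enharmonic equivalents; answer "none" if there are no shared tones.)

none

E6 = E, G#, B, C#.
B# major seventh sharp eleven = B#, D##, F##, A##, E##.
Shared: none.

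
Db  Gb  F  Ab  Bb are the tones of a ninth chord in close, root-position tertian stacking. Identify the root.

Gb

Arranged so that each adjacent pair is a third by letter name: Gb – Bb – Db – F – Ab.
The bottom of that stack, Gb, is the root (this is Gb major ninth).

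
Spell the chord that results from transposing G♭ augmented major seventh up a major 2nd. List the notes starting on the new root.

Transposed root: G♭ → A♭ (major 2nd up). So we spell A♭ augmented major seventh:
- root: A♭
- major 3rd: C
- augmented 5th: E
- major 7th: G

A♭, C, E, G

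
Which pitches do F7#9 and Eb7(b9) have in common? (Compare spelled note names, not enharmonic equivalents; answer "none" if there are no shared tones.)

E♭

F7#9 = F, A, C, E♭, G♯.
Eb7(b9) = E♭, G, B♭, D♭, F♭.
Shared: E♭.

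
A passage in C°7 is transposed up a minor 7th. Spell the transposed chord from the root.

Transposed root: C → Bb (minor 7th up). So we spell Bb diminished seventh:
- root: Bb
- minor 3rd: Db
- diminished 5th: Fb
- diminished 7th: Abb

Bb, Db, Fb, Abb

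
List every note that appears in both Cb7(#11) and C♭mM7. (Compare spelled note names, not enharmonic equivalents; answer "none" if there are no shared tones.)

Cb7(#11): C♭ E♭ G♭ B𝄫 F
C♭mM7: C♭ E𝄫 G♭ B♭
Common to both → C♭, G♭.

C♭ G♭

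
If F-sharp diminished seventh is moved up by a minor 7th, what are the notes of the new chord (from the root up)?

E, G, B♭, D♭

Transposed root: F♯ → E (minor 7th up). So we spell E diminished seventh:
Root: E
Minor 3rd (3rd): G
Diminished 5th (5th): B♭
Diminished 7th (7th): D♭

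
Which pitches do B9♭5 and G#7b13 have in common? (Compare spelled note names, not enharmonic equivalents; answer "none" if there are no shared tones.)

D#

B9♭5: B D# F A C#
G#7b13: G# B# D# F# E
Common to both → D#.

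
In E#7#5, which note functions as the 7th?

Root of E#7#5 = E#. The 7th is a minor 7th: E# up a minor 7th → D#.

D#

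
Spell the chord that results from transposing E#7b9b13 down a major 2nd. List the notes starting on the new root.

D# F## A# C# E B

E# down a major 2nd → D#. New chord: D# dominant seventh flat nine flat thirteen.
D# — root
F## — major 3rd
A# — perfect 5th
C# — minor 7th
E — minor 9th
B — minor 13th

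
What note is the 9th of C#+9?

C#+9 is built on C#; its 9th is a major 9th above the root.
A second above C uses the letter D, and the major 9th above C# is D#.

D#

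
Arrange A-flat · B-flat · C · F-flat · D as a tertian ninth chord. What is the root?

Stacking in thirds gives B-flat – D – F-flat – A-flat – C, so B-flat is the root — B-flat dominant ninth flat five.

B-flat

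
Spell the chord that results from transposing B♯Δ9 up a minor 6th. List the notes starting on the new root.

Transposed root: B# → G# (minor 6th up). So we spell G# major ninth:
root → G#
3rd (major 3rd) → B#
5th (perfect 5th) → D#
7th (major 7th) → F##
9th (major 9th) → A#

G# B# D# F## A#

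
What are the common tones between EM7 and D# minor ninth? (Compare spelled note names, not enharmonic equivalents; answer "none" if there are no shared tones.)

EM7 = E, G#, B, D#.
D# minor ninth = D#, F#, A#, C#, E#.
Shared: D#.

D#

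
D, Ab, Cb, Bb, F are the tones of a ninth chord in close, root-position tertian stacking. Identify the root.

Arranged so that each adjacent pair is a third by letter name: Bb – D – F – Ab – Cb.
The bottom of that stack, Bb, is the root (this is Bb dominant seventh flat nine).

Bb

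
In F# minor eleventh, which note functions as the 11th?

B

F# minor eleventh is built on F-sharp; its 11th is a perfect 11th above the root.
A fourth above F uses the letter B, and the perfect 11th above F-sharp is B.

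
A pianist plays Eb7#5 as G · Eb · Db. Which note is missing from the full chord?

B

The full Eb7#5 chord is Eb, G, B, Db.
Comparing with the voicing, the augmented 5th (5th) — B — is absent.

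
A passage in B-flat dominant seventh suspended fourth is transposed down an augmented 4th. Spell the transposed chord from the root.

F-flat B-double-flat C-flat E-double-flat

B-flat down an augmented 4th → F-flat. New chord: F-flat dominant seventh suspended fourth.
Root: F-flat
Perfect 4th (4th): B-double-flat
Perfect 5th (5th): C-flat
Minor 7th (7th): E-double-flat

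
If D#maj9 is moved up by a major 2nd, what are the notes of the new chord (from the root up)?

A major 2nd up from D# is E#, so the new chord is E# major ninth.
Root: E#
Major 3rd (3rd): G##
Perfect 5th (5th): B#
Major 7th (7th): D##
Major 9th (9th): F##

E#  G##  B#  D##  F##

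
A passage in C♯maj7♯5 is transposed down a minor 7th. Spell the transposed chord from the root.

A minor 7th down from C# is D#, so the new chord is D# augmented major seventh.
- root: D#
- major 3rd: F##
- augmented 5th: A##
- major 7th: C##

D# F## A## C##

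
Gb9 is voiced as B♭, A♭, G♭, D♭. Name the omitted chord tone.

F♭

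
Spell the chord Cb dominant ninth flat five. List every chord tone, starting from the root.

Cb dominant ninth flat five: dominant ninth flat five on Cb.
Root: Cb
Major 3rd (3rd): Eb
Diminished 5th (5th): Gbb
Minor 7th (7th): Bbb
Major 9th (9th): Db

Cb  Eb  Gbb  Bbb  Db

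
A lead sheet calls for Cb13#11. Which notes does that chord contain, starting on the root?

Cb13#11: dominant thirteenth sharp eleven on C♭.
Root: C♭
Major 3rd (3rd): E♭
Perfect 5th (5th): G♭
Minor 7th (7th): B𝄫
Major 9th (9th): D♭
Augmented 11th (11th): F
Major 13th (13th): A♭

C♭  E♭  G♭  B𝄫  D♭  F  A♭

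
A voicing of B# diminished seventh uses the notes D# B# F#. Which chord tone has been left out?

A

B# diminished seventh = B#, D#, F#, A. The voicing lacks the 7th (diminished 7th), A.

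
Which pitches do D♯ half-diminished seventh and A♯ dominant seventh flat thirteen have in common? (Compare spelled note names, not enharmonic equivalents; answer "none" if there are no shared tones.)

D♯ half-diminished seventh = D#, F#, A, C#.
A♯ dominant seventh flat thirteen = A#, C##, E#, G#, F#.
Shared: F#.

F#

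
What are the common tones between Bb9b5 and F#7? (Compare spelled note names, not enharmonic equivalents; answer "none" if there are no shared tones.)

none

Bb9b5 = Bb, D, Fb, Ab, C.
F#7 = F#, A#, C#, E.
Shared: none.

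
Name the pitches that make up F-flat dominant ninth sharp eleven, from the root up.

Fb – Ab – Cb – Ebb – Gb – Bb

Root Fb, quality dominant ninth sharp eleven:
root → Fb
3rd (major 3rd) → Ab
5th (perfect 5th) → Cb
7th (minor 7th) → Ebb
9th (major 9th) → Gb
11th (augmented 11th) → Bb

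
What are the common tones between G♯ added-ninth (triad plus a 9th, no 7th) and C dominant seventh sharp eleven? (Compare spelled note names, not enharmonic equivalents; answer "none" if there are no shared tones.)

none

G♯ added-ninth = G-sharp, B-sharp, D-sharp, A-sharp.
C dominant seventh sharp eleven = C, E, G, B-flat, F-sharp.
Shared: none.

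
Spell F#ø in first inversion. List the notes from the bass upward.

A – C – E – F#

F#ø = F#–A–C–E; first inversion → third (A) lowest.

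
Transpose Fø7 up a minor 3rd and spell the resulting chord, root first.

Ab  Cb  Ebb  Gb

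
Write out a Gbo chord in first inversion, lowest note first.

In root position, Gbo is Gb–Bbb–Dbb.
First inversion puts the third (Bbb) in the bass.

Bbb, Dbb, Gb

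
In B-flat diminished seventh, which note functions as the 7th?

A𝄫

Root of B-flat diminished seventh = B♭. The 7th is a diminished 7th: B♭ up a diminished 7th → A𝄫.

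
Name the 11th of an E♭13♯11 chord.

Root of E♭13♯11 = E♭. The 11th is an augmented 11th: E♭ up an augmented 11th → A.

A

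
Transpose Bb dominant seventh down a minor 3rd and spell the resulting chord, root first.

G, B, D, F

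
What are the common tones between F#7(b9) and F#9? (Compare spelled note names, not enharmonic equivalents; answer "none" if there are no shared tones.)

F#, A#, C#, E

F#7(b9): F# A# C# E G
F#9: F# A# C# E G#
Common to both → F#, A#, C#, E.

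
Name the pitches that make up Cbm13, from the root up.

Cb Ebb Gb Bbb Db Fb Ab

Cbm13: minor thirteenth on Cb.
root → Cb
3rd (minor 3rd) → Ebb
5th (perfect 5th) → Gb
7th (minor 7th) → Bbb
9th (major 9th) → Db
11th (perfect 11th) → Fb
13th (major 13th) → Ab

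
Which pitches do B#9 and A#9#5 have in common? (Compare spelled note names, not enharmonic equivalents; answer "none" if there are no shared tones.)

B#, A#, C##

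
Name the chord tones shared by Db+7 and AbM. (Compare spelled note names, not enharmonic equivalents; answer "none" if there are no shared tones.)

Db+7: Db F A Cb
AbM: Ab C Eb
Common to both → none.

none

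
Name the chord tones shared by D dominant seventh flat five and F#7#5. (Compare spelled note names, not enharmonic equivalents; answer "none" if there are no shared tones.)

D dominant seventh flat five = D, F♯, A♭, C.
F#7#5 = F♯, A♯, C𝄪, E.
Shared: F♯.

F♯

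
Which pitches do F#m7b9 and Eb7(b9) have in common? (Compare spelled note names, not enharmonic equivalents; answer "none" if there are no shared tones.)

G

F#m7b9: F# A C# E G
Eb7(b9): Eb G Bb Db Fb
Common to both → G.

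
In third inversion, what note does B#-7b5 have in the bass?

A#

B#-7b5 in root position is B#–D#–F#–A#.
Third inversion places the seventh in the bass, which is A#.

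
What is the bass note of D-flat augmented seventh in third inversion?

Cb

D-flat augmented seventh = Db–F–A–Cb. Third inversion → seventh in the bass = Cb.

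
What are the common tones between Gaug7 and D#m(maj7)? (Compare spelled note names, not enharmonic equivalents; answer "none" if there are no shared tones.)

D#

Gaug7: G B D# F
D#m(maj7): D# F# A# C##
Common to both → D#.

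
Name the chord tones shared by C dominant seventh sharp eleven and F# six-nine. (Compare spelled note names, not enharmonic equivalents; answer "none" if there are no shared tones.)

F-sharp

C dominant seventh sharp eleven = C, E, G, B-flat, F-sharp.
F# six-nine = F-sharp, A-sharp, C-sharp, D-sharp, G-sharp.
Shared: F-sharp.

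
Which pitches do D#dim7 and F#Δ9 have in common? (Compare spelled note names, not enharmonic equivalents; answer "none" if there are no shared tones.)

F#

D#dim7: D# F# A C
F#Δ9: F# A# C# E# G#
Common to both → F#.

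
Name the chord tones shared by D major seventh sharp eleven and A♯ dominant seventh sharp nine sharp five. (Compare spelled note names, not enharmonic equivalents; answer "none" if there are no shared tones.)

G#

D major seventh sharp eleven: D F# A C# G#
A♯ dominant seventh sharp nine sharp five: A# C## E## G# B##
Common to both → G#.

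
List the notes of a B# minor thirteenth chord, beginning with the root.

B# minor thirteenth is a minor thirteenth built on B-sharp.
B-sharp — root
D-sharp — minor 3rd
F-double-sharp — perfect 5th
A-sharp — minor 7th
C-double-sharp — major 9th
E-sharp — perfect 11th
G-double-sharp — major 13th

B-sharp D-sharp F-double-sharp A-sharp C-double-sharp E-sharp G-double-sharp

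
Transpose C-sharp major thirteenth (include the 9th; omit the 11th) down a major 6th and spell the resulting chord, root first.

E – G♯ – B – D♯ – F♯ – C♯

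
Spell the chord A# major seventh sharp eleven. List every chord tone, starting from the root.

A# major seventh sharp eleven: major seventh sharp eleven on A-sharp.
Root: A-sharp
Major 3rd (3rd): C-double-sharp
Perfect 5th (5th): E-sharp
Major 7th (7th): G-double-sharp
Augmented 11th (11th): D-double-sharp

A-sharp – C-double-sharp – E-sharp – G-double-sharp – D-double-sharp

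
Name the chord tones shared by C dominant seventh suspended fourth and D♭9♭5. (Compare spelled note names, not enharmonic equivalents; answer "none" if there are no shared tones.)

F

C dominant seventh suspended fourth = C, F, G, Bb.
D♭9♭5 = Db, F, Abb, Cb, Eb.
Shared: F.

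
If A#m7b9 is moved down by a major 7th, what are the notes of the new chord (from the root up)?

A major 7th down from A# is B, so the new chord is B minor seventh flat nine.
Root: B
Minor 3rd (3rd): D
Perfect 5th (5th): F#
Minor 7th (7th): A
Minor 9th (9th): C

B – D – F# – A – C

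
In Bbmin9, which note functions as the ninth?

Root of Bbmin9 = B♭. The 9th is a major 9th: B♭ up a major 9th → C.

C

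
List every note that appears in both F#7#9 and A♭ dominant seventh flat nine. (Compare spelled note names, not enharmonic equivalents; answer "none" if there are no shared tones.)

none

F#7#9: F# A# C# E G##
A♭ dominant seventh flat nine: Ab C Eb Gb Bbb
Common to both → none.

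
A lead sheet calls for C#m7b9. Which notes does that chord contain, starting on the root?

C#m7b9 is a minor seventh flat nine built on C#.
root → C#
3rd (minor 3rd) → E
5th (perfect 5th) → G#
7th (minor 7th) → B
9th (minor 9th) → D

C# E G# B D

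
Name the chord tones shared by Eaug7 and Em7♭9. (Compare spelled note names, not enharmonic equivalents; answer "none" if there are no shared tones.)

E, D

Eaug7 = E, G♯, B♯, D.
Em7♭9 = E, G, B, D, F.
Shared: E, D.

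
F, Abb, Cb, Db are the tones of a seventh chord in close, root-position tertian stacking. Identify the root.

Arranged so that each adjacent pair is a third by letter name: Db – F – Abb – Cb.
The bottom of that stack, Db, is the root (this is Db dominant seventh flat five).

Db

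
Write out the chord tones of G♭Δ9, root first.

G♭Δ9: major ninth on Gb.
root → Gb
3rd (major 3rd) → Bb
5th (perfect 5th) → Db
7th (major 7th) → F
9th (major 9th) → Ab

Gb  Bb  Db  F  Ab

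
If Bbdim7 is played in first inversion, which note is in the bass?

Bbdim7 in root position is Bb–Db–Fb–Abb.
First inversion places the third in the bass, which is Db.

Db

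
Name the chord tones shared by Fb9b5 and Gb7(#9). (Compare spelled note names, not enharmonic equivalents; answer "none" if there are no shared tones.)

Fb9b5 = Fb, Ab, Cbb, Ebb, Gb.
Gb7(#9) = Gb, Bb, Db, Fb, A.
Shared: Fb, Gb.

Fb Gb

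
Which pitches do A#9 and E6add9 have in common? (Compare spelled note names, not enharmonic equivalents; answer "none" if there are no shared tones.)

A#9: A♯ C𝄪 E♯ G♯ B♯
E6add9: E G♯ B C♯ F♯
Common to both → G♯.

G♯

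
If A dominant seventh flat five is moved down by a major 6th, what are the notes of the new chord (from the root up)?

A down a major 6th → C. New chord: C dominant seventh flat five.
Root: C
Major 3rd (3rd): E
Diminished 5th (5th): G-flat
Minor 7th (7th): B-flat

C E G-flat B-flat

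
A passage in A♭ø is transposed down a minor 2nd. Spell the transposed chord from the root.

A minor 2nd down from Ab is G, so the new chord is G half-diminished seventh.
Root: G
Minor 3rd (3rd): Bb
Diminished 5th (5th): Db
Minor 7th (7th): F

G  Bb  Db  F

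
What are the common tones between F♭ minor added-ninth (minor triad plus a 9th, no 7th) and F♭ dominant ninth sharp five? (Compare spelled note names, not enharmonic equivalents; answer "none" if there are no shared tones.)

F-flat – G-flat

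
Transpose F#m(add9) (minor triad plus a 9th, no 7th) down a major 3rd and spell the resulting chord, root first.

D  F  A  E

Transposed root: F# → D (major 3rd down). So we spell D minor added-ninth:
- root: D
- minor 3rd: F
- perfect 5th: A
- major 9th: E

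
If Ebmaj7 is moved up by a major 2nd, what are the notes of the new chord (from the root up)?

F, A, C, E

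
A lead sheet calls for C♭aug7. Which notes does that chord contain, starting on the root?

Cb Eb G Bbb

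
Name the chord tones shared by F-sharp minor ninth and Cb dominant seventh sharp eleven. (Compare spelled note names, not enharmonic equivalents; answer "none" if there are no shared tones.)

none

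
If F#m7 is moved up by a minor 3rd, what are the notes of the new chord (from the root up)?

A  C  E  G

A minor 3rd up from F♯ is A, so the new chord is A minor seventh.
- root: A
- minor 3rd: C
- perfect 5th: E
- minor 7th: G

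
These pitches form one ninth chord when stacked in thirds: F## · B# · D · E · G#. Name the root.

Arranged so that each adjacent pair is a third by letter name: E – G# – B# – D – F##.
The bottom of that stack, E, is the root (this is E dominant seventh sharp nine sharp five).

E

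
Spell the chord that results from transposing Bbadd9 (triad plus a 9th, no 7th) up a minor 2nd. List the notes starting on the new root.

A minor 2nd up from Bb is Cb, so the new chord is Cb added-ninth.
Root: Cb
Major 3rd (3rd): Eb
Perfect 5th (5th): Gb
Major 9th (9th): Db

Cb, Eb, Gb, Db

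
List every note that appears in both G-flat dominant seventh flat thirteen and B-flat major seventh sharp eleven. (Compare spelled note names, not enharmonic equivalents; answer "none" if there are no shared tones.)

G-flat dominant seventh flat thirteen = G-flat, B-flat, D-flat, F-flat, E-double-flat.
B-flat major seventh sharp eleven = B-flat, D, F, A, E.
Shared: B-flat.

B-flat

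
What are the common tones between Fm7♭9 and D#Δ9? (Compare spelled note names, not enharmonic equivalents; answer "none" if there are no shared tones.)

Fm7♭9: F A♭ C E♭ G♭
D#Δ9: D♯ F𝄪 A♯ C𝄪 E♯
Common to both → none.

none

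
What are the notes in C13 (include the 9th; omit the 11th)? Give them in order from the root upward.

C – E – G – B♭ – D – A

Root C, quality dominant thirteenth:
- root: C
- major 3rd: E
- perfect 5th: G
- minor 7th: B♭
- major 9th: D
- major 13th: A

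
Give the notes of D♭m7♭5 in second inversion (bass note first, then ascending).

Abb – Cb – Db – Fb

In root position, D♭m7♭5 is Db–Fb–Abb–Cb.
Second inversion puts the fifth (Abb) in the bass.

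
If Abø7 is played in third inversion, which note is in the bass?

Abø7 in root position is Ab–Cb–Ebb–Gb.
Third inversion places the seventh in the bass, which is Gb.

Gb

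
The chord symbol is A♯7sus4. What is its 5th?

E#

Root of A♯7sus4 = A#. The 5th is a perfect 5th: A# up a perfect 5th → E#.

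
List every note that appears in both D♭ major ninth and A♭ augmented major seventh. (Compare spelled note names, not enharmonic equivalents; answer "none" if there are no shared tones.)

A♭, C

D♭ major ninth: D♭ F A♭ C E♭
A♭ augmented major seventh: A♭ C E G
Common to both → A♭, C.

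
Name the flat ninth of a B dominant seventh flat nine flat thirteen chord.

B dominant seventh flat nine flat thirteen is built on B; its 9th is a minor 9th above the root.
A second above B uses the letter C, and the minor 9th above B is C.

C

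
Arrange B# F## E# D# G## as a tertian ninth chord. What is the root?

Arranged so that each adjacent pair is a third by letter name: E# – G## – B# – D# – F##.
The bottom of that stack, E#, is the root (this is E# dominant ninth).

E#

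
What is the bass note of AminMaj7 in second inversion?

AminMaj7 in root position is A–C–E–G#.
Second inversion places the fifth in the bass, which is E.

E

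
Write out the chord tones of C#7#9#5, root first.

C#, E#, G##, B, D##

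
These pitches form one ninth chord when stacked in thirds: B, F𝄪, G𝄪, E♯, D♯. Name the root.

E♯

Stacking in thirds gives E♯ – G𝄪 – B – D♯ – F𝄪, so E♯ is the root — E♯ dominant ninth flat five.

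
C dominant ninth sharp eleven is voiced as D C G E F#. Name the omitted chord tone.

Bb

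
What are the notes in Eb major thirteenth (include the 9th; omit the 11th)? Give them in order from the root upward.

Eb G Bb D F C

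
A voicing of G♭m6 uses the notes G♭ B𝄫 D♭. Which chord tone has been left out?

E♭

G♭m6 = G♭, B𝄫, D♭, E♭. The voicing lacks the 6th (major 6th), E♭.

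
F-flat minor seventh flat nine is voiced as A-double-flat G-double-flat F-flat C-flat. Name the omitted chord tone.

E-double-flat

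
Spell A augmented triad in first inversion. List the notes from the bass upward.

C-sharp, E-sharp, A

A augmented triad = A–C-sharp–E-sharp; first inversion → third (C-sharp) lowest.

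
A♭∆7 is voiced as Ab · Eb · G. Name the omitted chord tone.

C

The full A♭∆7 chord is Ab, C, Eb, G.
Comparing with the voicing, the major 3rd (3rd) — C — is absent.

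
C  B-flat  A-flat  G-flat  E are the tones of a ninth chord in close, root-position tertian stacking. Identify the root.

A-flat

Arranged so that each adjacent pair is a third by letter name: A-flat – C – E – G-flat – B-flat.
The bottom of that stack, A-flat, is the root (this is A-flat dominant ninth sharp five).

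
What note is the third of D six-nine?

F♯

D six-nine is built on D; its 3rd is a major 3rd above the root.
A third above D uses the letter F, and the major 3rd above D is F♯.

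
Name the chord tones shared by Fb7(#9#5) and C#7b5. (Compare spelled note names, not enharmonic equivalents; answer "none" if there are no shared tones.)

G

Fb7(#9#5): F♭ A♭ C E𝄫 G
C#7b5: C♯ E♯ G B
Common to both → G.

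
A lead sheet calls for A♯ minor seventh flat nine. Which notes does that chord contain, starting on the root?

A-sharp – C-sharp – E-sharp – G-sharp – B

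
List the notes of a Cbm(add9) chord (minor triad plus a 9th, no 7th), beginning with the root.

Root Cb, quality minor added-ninth:
- root: Cb
- minor 3rd: Ebb
- perfect 5th: Gb
- major 9th: Db

Cb  Ebb  Gb  Db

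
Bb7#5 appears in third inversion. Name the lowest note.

Bb7#5 = B♭–D–F♯–A♭. Third inversion → seventh in the bass = A♭.

A♭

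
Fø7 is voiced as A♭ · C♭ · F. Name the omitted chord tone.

E♭

The full Fø7 chord is F, A♭, C♭, E♭.
Comparing with the voicing, the minor 7th (7th) — E♭ — is absent.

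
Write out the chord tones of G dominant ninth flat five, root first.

G dominant ninth flat five: dominant ninth flat five on G.
root → G
3rd (major 3rd) → B
5th (diminished 5th) → D♭
7th (minor 7th) → F
9th (major 9th) → A

G  B  D♭  F  A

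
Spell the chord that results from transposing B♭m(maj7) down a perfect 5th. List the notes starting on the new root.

Eb Gb Bb D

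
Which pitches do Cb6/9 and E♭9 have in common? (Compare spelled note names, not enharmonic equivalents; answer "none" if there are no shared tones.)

Cb6/9: Cb Eb Gb Ab Db
E♭9: Eb G Bb Db F
Common to both → Eb, Db.

Eb, Db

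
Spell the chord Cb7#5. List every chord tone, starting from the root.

C♭, E♭, G, B𝄫

Root C♭, quality augmented seventh:
- root: C♭
- major 3rd: E♭
- augmented 5th: G
- minor 7th: B𝄫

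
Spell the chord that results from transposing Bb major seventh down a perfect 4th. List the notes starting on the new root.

F, A, C, E

A perfect 4th down from B-flat is F, so the new chord is F major seventh.
- root: F
- major 3rd: A
- perfect 5th: C
- major 7th: E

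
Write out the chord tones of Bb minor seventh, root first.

Root B-flat, quality minor seventh:
- root: B-flat
- minor 3rd: D-flat
- perfect 5th: F
- minor 7th: A-flat

B-flat, D-flat, F, A-flat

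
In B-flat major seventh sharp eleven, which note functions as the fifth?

Root of B-flat major seventh sharp eleven = Bb. The 5th is a perfect 5th: Bb up a perfect 5th → F.

F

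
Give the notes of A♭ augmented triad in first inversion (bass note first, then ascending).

C E Ab

A♭ augmented triad = Ab–C–E; first inversion → third (C) lowest.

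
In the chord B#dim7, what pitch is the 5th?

B#dim7 is built on B#; its 5th is a diminished 5th above the root.
A fifth above B uses the letter F, and the diminished 5th above B# is F#.

F#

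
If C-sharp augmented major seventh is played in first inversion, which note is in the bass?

C-sharp augmented major seventh in root position is C-sharp–E-sharp–G-double-sharp–B-sharp.
First inversion places the third in the bass, which is E-sharp.

E-sharp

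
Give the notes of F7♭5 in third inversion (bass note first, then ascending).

In root position, F7♭5 is F–A–Cb–Eb.
Third inversion puts the seventh (Eb) in the bass.

Eb, F, A, Cb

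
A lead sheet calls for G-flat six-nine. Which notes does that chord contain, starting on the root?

G♭  B♭  D♭  E♭  A♭

G-flat six-nine is a six-nine built on G♭.
G♭ — root
B♭ — major 3rd
D♭ — perfect 5th
E♭ — major 6th
A♭ — major 9th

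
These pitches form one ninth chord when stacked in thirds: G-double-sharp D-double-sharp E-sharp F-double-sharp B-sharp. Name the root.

Stacking in thirds gives E-sharp – G-double-sharp – B-sharp – D-double-sharp – F-double-sharp, so E-sharp is the root — E-sharp major ninth.

E-sharp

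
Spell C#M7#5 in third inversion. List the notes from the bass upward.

B♯, C♯, E♯, G𝄪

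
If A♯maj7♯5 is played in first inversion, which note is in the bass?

C##

A♯maj7♯5 in root position is A#–C##–E##–G##.
First inversion places the third in the bass, which is C##.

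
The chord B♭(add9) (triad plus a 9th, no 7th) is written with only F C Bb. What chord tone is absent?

The full B♭(add9) chord is Bb, D, F, C.
Comparing with the voicing, the major 3rd (3rd) — D — is absent.

D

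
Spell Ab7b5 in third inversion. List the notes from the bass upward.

Gb Ab C Ebb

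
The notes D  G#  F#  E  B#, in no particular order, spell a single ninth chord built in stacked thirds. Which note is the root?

Stacking in thirds gives E – G# – B# – D – F#, so E is the root — E dominant ninth sharp five.

E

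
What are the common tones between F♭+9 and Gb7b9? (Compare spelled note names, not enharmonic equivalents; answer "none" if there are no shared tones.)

F♭ – G♭

F♭+9 = F♭, A♭, C, E𝄫, G♭.
Gb7b9 = G♭, B♭, D♭, F♭, A𝄫.
Shared: F♭, G♭.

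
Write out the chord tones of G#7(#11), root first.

Root G#, quality dominant seventh sharp eleven:
G# — root
B# — major 3rd
D# — perfect 5th
F# — minor 7th
C## — augmented 11th

G#, B#, D#, F#, C##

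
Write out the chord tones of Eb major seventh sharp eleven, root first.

Root Eb, quality major seventh sharp eleven:
- root: Eb
- major 3rd: G
- perfect 5th: Bb
- major 7th: D
- augmented 11th: A

Eb  G  Bb  D  A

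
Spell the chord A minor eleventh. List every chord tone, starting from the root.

A minor eleventh: minor eleventh on A.
- root: A
- minor 3rd: C
- perfect 5th: E
- minor 7th: G
- major 9th: B
- perfect 11th: D

A – C – E – G – B – D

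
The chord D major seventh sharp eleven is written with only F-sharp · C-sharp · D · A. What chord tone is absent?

The full D major seventh sharp eleven chord is D, F-sharp, A, C-sharp, G-sharp.
Comparing with the voicing, the augmented 11th (11th) — G-sharp — is absent.

G-sharp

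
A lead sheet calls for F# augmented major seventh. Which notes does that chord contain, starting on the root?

F-sharp A-sharp C-double-sharp E-sharp

F# augmented major seventh: augmented major seventh on F-sharp.
Root: F-sharp
Major 3rd (3rd): A-sharp
Augmented 5th (5th): C-double-sharp
Major 7th (7th): E-sharp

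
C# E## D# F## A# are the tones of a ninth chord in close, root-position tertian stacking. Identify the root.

Arranged so that each adjacent pair is a third by letter name: D# – F## – A# – C# – E##.
The bottom of that stack, D#, is the root (this is D# dominant seventh sharp nine).

D#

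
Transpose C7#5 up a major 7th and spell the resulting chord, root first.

C up a major 7th → B. New chord: B augmented seventh.
B — root
D# — major 3rd
F## — augmented 5th
A — minor 7th

B, D#, F##, A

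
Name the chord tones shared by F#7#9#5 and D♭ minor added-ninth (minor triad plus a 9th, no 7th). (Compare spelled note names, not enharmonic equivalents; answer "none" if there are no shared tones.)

none

F#7#9#5: F# A# C## E G##
D♭ minor added-ninth: Db Fb Ab Eb
Common to both → none.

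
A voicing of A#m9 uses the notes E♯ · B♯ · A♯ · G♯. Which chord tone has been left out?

C♯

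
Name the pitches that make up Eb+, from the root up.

E♭ G B

Root E♭, quality augmented triad:
E♭ — root
G — major 3rd
B — augmented 5th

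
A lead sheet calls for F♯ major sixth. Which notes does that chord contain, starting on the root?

Root F#, quality major sixth:
root → F#
3rd (major 3rd) → A#
5th (perfect 5th) → C#
6th (major 6th) → D#

F# A# C# D#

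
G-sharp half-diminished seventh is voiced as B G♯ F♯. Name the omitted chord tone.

G-sharp half-diminished seventh = G♯, B, D, F♯. The voicing lacks the 5th (diminished 5th), D.

D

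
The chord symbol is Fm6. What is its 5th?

Root of Fm6 = F. The 5th is a perfect 5th: F up a perfect 5th → C.

C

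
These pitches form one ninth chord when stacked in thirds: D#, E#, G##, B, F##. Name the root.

E#

Arranged so that each adjacent pair is a third by letter name: E# – G## – B – D# – F##.
The bottom of that stack, E#, is the root (this is E# dominant ninth flat five).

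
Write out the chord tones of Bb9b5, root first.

Bb9b5: dominant ninth flat five on Bb.
Root: Bb
Major 3rd (3rd): D
Diminished 5th (5th): Fb
Minor 7th (7th): Ab
Major 9th (9th): C

Bb  D  Fb  Ab  C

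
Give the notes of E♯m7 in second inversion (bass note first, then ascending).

B#  D#  E#  G#

In root position, E♯m7 is E#–G#–B#–D#.
Second inversion puts the fifth (B#) in the bass.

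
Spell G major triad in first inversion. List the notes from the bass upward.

B, D, G

In root position, G major triad is G–B–D.
First inversion puts the third (B) in the bass.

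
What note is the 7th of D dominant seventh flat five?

C

Root of D dominant seventh flat five = D. The 7th is a minor 7th: D up a minor 7th → C.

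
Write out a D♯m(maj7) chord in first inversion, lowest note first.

F♯, A♯, C𝄪, D♯

In root position, D♯m(maj7) is D♯–F♯–A♯–C𝄪.
First inversion puts the third (F♯) in the bass.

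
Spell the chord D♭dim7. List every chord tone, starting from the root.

Root Db, quality diminished seventh:
Db — root
Fb — minor 3rd
Abb — diminished 5th
Cbb — diminished 7th

Db Fb Abb Cbb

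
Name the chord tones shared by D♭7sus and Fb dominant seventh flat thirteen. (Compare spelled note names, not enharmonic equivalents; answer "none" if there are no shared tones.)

Ab, Cb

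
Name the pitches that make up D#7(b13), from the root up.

D#7(b13) is a dominant seventh flat thirteen built on D♯.
root → D♯
3rd (major 3rd) → F𝄪
5th (perfect 5th) → A♯
7th (minor 7th) → C♯
13th (minor 13th) → B

D♯ F𝄪 A♯ C♯ B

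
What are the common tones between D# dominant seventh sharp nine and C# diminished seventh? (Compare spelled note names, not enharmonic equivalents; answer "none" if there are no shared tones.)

D# dominant seventh sharp nine: D-sharp F-double-sharp A-sharp C-sharp E-double-sharp
C# diminished seventh: C-sharp E G B-flat
Common to both → C-sharp.

C-sharp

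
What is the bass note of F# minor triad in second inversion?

C#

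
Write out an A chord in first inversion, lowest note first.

In root position, A is A–C#–E.
First inversion puts the third (C#) in the bass.

C#, E, A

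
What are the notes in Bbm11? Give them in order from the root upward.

Bbm11 is a minor eleventh built on Bb.
Bb — root
Db — minor 3rd
F — perfect 5th
Ab — minor 7th
C — major 9th
Eb — perfect 11th

Bb Db F Ab C Eb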